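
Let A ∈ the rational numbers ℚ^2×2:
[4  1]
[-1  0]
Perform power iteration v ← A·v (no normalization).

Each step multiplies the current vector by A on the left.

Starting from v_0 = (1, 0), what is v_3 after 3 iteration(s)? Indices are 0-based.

v_0 = (1, 0).
v_1 = A·v_0 = (4, -1).
v_2 = A·v_1 = (15, -4).
v_3 = A·v_2 = (56, -15).

v_3 = (56, -15)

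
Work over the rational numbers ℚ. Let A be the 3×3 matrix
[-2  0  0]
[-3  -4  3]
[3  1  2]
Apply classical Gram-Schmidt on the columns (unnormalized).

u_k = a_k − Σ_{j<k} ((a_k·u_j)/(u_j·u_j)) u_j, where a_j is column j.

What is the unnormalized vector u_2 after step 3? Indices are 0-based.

Step 1: u_0 = a_0 = (-2, -3, 3).
Step 2: u_1 = a_1 − (15/22)·u_0 = (15/11, -43/22, -23/22).
Step 3: u_2 = a_2 − (-3/22)·u_0 − (-175/149)·u_1 = (198/149, 44/149, 176/149).

u_2 = (198/149, 44/149, 176/149)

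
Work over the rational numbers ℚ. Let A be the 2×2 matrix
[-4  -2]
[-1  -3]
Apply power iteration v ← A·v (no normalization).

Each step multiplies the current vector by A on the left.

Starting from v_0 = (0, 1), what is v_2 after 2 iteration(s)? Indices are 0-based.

v_0 = (0, 1).
v_1 = A·v_0 = (-2, -3).
v_2 = A·v_1 = (14, 11).

v_2 = (14, 11)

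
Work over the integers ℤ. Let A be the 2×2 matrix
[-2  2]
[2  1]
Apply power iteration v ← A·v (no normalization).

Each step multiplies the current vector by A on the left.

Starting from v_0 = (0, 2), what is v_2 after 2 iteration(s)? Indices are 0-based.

v_0 = (0, 2).
v_1 = A·v_0 = (4, 2).
v_2 = A·v_1 = (-4, 10).

v_2 = (-4, 10)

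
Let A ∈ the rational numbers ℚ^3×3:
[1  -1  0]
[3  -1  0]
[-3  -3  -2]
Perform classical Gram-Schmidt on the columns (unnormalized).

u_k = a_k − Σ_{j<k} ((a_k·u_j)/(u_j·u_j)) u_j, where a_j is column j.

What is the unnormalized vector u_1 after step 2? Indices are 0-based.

u_1 = (-24/19, -34/19, -42/19)

Step 1: u_0 = a_0 = (1, 3, -3).
Step 2: u_1 = a_1 − (5/19)·u_0 = (-24/19, -34/19, -42/19).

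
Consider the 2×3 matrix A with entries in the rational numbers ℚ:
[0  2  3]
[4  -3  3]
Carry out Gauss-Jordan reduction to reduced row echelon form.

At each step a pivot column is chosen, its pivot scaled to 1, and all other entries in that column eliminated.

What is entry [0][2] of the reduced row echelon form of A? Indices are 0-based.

M[0][2] = 15/8

step 1: exchange rows 0,1
step 1: normalize row 0 (÷4) = (1, -3/4, 3/4)
step 2: normalize row 1 (÷2) = (0, 1, 3/2)
  row 0: subtract -3/4×row1 = (1, 0, 15/8)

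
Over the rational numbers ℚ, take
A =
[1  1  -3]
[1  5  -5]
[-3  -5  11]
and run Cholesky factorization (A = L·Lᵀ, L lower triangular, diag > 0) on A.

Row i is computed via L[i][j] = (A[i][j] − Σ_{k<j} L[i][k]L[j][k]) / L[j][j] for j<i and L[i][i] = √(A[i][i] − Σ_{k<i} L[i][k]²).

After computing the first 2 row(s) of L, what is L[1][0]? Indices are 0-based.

Step 1: L[0][0] = √(1) = 1.
  L[1][0] = (1) / L[0][0] = 1.
Step 2: L[1][1] = √(4) = 2.

L[1][0] = 1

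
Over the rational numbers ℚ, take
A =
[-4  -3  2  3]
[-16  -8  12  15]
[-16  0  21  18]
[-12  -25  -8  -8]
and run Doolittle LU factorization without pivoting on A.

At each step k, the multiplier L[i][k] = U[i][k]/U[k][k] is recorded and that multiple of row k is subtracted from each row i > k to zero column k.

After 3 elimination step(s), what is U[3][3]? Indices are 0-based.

k=0: U[0][0]=-4
  eliminate (1,0): mult=4, new row 1: (0, 4, 4, 3); set L[1][0]=4
  eliminate (2,0): mult=4, new row 2: (0, 12, 13, 6); set L[2][0]=4
  eliminate (3,0): mult=3, new row 3: (0, -16, -14, -17); set L[3][0]=3
k=1: U[1][1]=4
  eliminate (2,1): mult=3, new row 2: (0, 0, 1, -3); set L[2][1]=3
  eliminate (3,1): mult=-4, new row 3: (0, 0, 2, -5); set L[3][1]=-4
k=2: U[2][2]=1
  eliminate (3,2): mult=2, new row 3: (0, 0, 0, 1); set L[3][2]=2

U[3][3] = 1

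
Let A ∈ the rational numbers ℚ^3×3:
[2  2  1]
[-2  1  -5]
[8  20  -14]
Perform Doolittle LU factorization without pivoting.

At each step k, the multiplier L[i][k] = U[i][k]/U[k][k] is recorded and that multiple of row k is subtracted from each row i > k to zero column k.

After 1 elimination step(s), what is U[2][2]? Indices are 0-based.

[col 0] pivot 2
  R1 -= -1*R0 → (0, 3, -4)  (L[1][0] := -1)
  R2 -= 4*R0 → (0, 12, -18)  (L[2][0] := 4)

U[2][2] = -18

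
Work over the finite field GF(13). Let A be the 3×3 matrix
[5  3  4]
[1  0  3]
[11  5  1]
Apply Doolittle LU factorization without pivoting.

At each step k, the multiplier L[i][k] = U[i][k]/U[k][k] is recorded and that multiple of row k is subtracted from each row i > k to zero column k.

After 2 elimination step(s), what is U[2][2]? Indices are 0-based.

U[2][2] = 8

Step 1: pivot at (0,0) is 5.
  row1 ← row1 − (8)·row0  ⇒  L[1][0]=8, U row1=(0, 2, 10)
  row2 ← row2 − (10)·row0  ⇒  L[2][0]=10, U row2=(0, 1, 0)
Step 2: pivot at (1,1) is 2.
  row2 ← row2 − (7)·row1  ⇒  L[2][1]=7, U row2=(0, 0, 8)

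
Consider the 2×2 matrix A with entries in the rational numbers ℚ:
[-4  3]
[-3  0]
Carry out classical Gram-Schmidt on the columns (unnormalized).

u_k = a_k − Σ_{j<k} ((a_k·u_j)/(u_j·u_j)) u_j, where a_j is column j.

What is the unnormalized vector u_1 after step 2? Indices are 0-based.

Step 1: u_0 = a_0 = (-4, -3).
Step 2: u_1 = a_1 − (-12/25)·u_0 = (27/25, -36/25).

u_1 = (27/25, -36/25)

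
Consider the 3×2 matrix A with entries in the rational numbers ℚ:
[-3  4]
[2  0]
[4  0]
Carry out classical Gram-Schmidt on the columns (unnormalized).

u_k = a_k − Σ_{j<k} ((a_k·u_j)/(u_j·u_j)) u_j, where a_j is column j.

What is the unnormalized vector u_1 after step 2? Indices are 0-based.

Step 1: u_0 = a_0 = (-3, 2, 4).
Step 2: u_1 = a_1 − (-12/29)·u_0 = (80/29, 24/29, 48/29).

u_1 = (80/29, 24/29, 48/29)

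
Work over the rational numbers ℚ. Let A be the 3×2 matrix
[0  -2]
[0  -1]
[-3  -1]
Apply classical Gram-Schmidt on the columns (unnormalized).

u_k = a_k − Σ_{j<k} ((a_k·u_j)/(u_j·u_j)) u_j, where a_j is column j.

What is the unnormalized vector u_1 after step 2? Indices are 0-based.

Step 1: u_0 = a_0 = (0, 0, -3).
Step 2: u_1 = a_1 − (1/3)·u_0 = (-2, -1, 0).

u_1 = (-2, -1, 0)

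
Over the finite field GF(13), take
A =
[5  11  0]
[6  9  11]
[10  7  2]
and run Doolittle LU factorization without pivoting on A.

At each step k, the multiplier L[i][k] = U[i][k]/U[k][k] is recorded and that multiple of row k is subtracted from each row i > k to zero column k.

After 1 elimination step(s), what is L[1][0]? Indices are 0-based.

L[1][0] = 9

[col 0] pivot 5
  R1 -= 9*R0 → (0, 1, 11)  (L[1][0] := 9)
  R2 -= 2*R0 → (0, 11, 2)  (L[2][0] := 2)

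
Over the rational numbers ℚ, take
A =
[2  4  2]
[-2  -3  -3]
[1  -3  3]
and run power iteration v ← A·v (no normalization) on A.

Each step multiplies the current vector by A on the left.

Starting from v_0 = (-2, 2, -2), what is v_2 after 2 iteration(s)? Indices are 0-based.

v_2 = (-12, 30, -54)

v_0 = (-2, 2, -2).
v_1 = A·v_0 = (0, 4, -14).
v_2 = A·v_1 = (-12, 30, -54).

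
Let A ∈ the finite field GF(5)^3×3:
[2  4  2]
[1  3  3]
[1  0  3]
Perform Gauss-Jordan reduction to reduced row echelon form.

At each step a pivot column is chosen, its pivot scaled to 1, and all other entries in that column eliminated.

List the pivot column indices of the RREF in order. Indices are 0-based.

step 1: normalize row 0 (÷2) = (1, 2, 1)
  row 1: subtract 1×row0 = (0, 1, 2)
  row 2: subtract 1×row0 = (0, 3, 2)
step 2: normalize row 1 (÷1) = (0, 1, 2)
  row 0: subtract 2×row1 = (1, 0, 2)
  row 2: subtract 3×row1 = (0, 0, 1)
step 3: normalize row 2 (÷1) = (0, 0, 1)
  row 0: subtract 2×row2 = (1, 0, 0)
  row 1: subtract 2×row2 = (0, 1, 0)

pivot columns: 0, 1, 2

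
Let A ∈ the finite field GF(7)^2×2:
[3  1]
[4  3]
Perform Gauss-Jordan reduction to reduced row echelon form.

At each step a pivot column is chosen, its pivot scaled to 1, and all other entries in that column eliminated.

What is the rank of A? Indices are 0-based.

pivot(0,0)=3: scale R0 → (1, 5)
  clear (1,0): R1 −= (4)R0 → (0, 4)
pivot(1,1)=4: scale R1 → (0, 1)
  clear (0,1): R0 −= (5)R1 → (1, 0)

rank = 2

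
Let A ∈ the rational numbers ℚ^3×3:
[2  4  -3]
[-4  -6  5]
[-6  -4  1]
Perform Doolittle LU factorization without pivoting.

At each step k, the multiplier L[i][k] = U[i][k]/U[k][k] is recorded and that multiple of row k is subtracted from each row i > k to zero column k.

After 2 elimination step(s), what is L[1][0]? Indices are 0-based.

L[1][0] = -2

k=0: U[0][0]=2
  eliminate (1,0): mult=-2, new row 1: (0, 2, -1); set L[1][0]=-2
  eliminate (2,0): mult=-3, new row 2: (0, 8, -8); set L[2][0]=-3
k=1: U[1][1]=2
  eliminate (2,1): mult=4, new row 2: (0, 0, -4); set L[2][1]=4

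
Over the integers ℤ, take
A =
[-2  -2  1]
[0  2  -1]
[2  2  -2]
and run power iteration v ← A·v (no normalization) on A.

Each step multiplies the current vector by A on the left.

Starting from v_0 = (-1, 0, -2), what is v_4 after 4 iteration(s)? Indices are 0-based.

v_4 = (-8, 8, 8)

v_0 = (-1, 0, -2).
v_1 = A·v_0 = (0, 2, 2).
v_2 = A·v_1 = (-2, 2, 0).
v_3 = A·v_2 = (0, 4, 0).
v_4 = A·v_3 = (-8, 8, 8).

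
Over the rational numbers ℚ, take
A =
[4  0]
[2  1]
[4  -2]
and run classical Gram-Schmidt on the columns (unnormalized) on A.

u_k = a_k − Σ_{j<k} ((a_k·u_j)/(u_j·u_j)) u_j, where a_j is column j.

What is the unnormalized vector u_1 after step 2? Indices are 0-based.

Step 1: u_0 = a_0 = (4, 2, 4).
Step 2: u_1 = a_1 − (-1/6)·u_0 = (2/3, 4/3, -4/3).

u_1 = (2/3, 4/3, -4/3)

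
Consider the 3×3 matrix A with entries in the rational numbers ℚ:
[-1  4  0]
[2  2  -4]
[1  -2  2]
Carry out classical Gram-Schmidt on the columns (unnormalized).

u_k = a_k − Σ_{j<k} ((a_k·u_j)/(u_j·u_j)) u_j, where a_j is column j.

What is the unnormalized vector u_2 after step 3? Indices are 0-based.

u_2 = (6/5, -2/5, 2)

Step 1: u_0 = a_0 = (-1, 2, 1).
Step 2: u_1 = a_1 − (-1/3)·u_0 = (11/3, 8/3, -5/3).
Step 3: u_2 = a_2 − (-1)·u_0 − (-3/5)·u_1 = (6/5, -2/5, 2).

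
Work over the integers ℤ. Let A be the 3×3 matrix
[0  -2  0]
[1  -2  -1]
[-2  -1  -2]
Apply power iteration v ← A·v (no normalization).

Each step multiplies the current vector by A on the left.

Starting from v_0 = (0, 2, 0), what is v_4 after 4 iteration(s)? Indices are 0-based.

v_4 = (40, 82, 152)

v_0 = (0, 2, 0).
v_1 = A·v_0 = (-4, -4, -2).
v_2 = A·v_1 = (8, 6, 16).
v_3 = A·v_2 = (-12, -20, -54).
v_4 = A·v_3 = (40, 82, 152).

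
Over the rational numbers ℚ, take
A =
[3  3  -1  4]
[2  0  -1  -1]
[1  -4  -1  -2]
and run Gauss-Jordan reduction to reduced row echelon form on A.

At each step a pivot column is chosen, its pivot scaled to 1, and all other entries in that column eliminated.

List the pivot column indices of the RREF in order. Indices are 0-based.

pivot columns: 0, 1, 2

step 1: normalize row 0 (÷3) = (1, 1, -1/3, 4/3)
  row 1: subtract 2×row0 = (0, -2, -1/3, -11/3)
  row 2: subtract 1×row0 = (0, -5, -2/3, -10/3)
step 2: normalize row 1 (÷-2) = (0, 1, 1/6, 11/6)
  row 0: subtract 1×row1 = (1, 0, -1/2, -1/2)
  row 2: subtract -5×row1 = (0, 0, 1/6, 35/6)
step 3: normalize row 2 (÷1/6) = (0, 0, 1, 35)
  row 0: subtract -1/2×row2 = (1, 0, 0, 17)
  row 1: subtract 1/6×row2 = (0, 1, 0, -4)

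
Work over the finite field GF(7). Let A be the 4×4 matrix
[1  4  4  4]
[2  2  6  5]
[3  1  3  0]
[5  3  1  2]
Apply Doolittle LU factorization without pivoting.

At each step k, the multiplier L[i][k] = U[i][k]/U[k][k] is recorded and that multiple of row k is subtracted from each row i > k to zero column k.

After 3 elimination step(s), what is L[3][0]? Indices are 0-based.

k=0: U[0][0]=1
  eliminate (1,0): mult=2, new row 1: (0, 1, 5, 4); set L[1][0]=2
  eliminate (2,0): mult=3, new row 2: (0, 3, 5, 2); set L[2][0]=3
  eliminate (3,0): mult=5, new row 3: (0, 4, 2, 3); set L[3][0]=5
k=1: U[1][1]=1
  eliminate (2,1): mult=3, new row 2: (0, 0, 4, 4); set L[2][1]=3
  eliminate (3,1): mult=4, new row 3: (0, 0, 3, 1); set L[3][1]=4
k=2: U[2][2]=4
  eliminate (3,2): mult=6, new row 3: (0, 0, 0, 5); set L[3][2]=6

L[3][0] = 5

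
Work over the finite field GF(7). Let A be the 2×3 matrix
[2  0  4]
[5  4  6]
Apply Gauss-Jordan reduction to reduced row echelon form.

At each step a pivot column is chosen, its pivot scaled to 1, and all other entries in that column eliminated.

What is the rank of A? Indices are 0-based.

step 1: normalize row 0 (÷2) = (1, 0, 2)
  row 1: subtract 5×row0 = (0, 4, 3)
step 2: normalize row 1 (÷4) = (0, 1, 6)

rank = 2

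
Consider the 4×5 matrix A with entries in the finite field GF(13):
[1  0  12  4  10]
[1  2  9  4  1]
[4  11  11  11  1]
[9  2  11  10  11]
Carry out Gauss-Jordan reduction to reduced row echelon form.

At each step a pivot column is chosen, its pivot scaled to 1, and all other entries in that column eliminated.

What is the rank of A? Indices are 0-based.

[1] R0 /= 1  ⇒  (1, 0, 12, 4, 10)
     R1 -= 1·R0  ⇒  (0, 2, 10, 0, 4)
     R2 -= 4·R0  ⇒  (0, 11, 2, 8, 0)
     R3 -= 9·R0  ⇒  (0, 2, 7, 0, 12)
[2] R1 /= 2  ⇒  (0, 1, 5, 0, 2)
     R2 -= 11·R1  ⇒  (0, 0, 12, 8, 4)
     R3 -= 2·R1  ⇒  (0, 0, 10, 0, 8)
[3] R2 /= 12  ⇒  (0, 0, 1, 5, 9)
     R0 -= 12·R2  ⇒  (1, 0, 0, 9, 6)
     R1 -= 5·R2  ⇒  (0, 1, 0, 1, 9)
     R3 -= 10·R2  ⇒  (0, 0, 0, 2, 9)
[4] R3 /= 2  ⇒  (0, 0, 0, 1, 11)
     R0 -= 9·R3  ⇒  (1, 0, 0, 0, 11)
     R1 -= 1·R3  ⇒  (0, 1, 0, 0, 11)
     R2 -= 5·R3  ⇒  (0, 0, 1, 0, 6)

rank = 4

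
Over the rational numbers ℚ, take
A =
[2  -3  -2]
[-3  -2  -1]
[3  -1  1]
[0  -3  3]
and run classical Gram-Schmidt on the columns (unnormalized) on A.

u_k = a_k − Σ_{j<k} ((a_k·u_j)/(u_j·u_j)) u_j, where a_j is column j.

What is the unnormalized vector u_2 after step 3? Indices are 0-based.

u_2 = (-1188/497, -453/497, 339/497, 1377/497)

Step 1: u_0 = a_0 = (2, -3, 3, 0).
Step 2: u_1 = a_1 − (-3/22)·u_0 = (-30/11, -53/22, -13/22, -3).
Step 3: u_2 = a_2 − (1/11)·u_0 − (-38/497)·u_1 = (-1188/497, -453/497, 339/497, 1377/497).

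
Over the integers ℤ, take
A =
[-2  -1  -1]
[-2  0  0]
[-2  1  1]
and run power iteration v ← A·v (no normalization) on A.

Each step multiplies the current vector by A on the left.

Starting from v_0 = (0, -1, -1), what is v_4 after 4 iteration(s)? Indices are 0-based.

v_0 = (0, -1, -1).
v_1 = A·v_0 = (2, 0, -2).
v_2 = A·v_1 = (-2, -4, -6).
v_3 = A·v_2 = (14, 4, -6).
v_4 = A·v_3 = (-26, -28, -30).

v_4 = (-26, -28, -30)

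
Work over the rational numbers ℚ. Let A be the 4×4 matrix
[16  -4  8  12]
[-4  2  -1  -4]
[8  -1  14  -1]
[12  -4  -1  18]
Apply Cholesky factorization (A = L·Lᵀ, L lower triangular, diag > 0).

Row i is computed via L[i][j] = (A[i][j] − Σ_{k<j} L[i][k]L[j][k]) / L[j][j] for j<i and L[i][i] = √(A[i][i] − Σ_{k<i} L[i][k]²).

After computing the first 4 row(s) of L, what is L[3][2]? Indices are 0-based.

Step 1: L[0][0] = √(16) = 4.
  L[1][0] = (-4) / L[0][0] = -1.
Step 2: L[1][1] = √(1) = 1.
  L[2][0] = (8) / L[0][0] = 2.
  L[2][1] = (1) / L[1][1] = 1.
Step 3: L[2][2] = √(9) = 3.
  L[3][0] = (12) / L[0][0] = 3.
  L[3][1] = (-1) / L[1][1] = -1.
  L[3][2] = (-6) / L[2][2] = -2.
Step 4: L[3][3] = √(4) = 2.

L[3][2] = -2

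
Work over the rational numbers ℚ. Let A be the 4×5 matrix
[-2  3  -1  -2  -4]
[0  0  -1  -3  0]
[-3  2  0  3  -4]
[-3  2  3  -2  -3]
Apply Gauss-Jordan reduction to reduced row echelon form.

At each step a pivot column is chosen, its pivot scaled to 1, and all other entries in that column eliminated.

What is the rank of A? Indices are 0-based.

rank = 4

step 1: normalize row 0 (÷-2) = (1, -3/2, 1/2, 1, 2)
  row 2: subtract -3×row0 = (0, -5/2, 3/2, 6, 2)
  row 3: subtract -3×row0 = (0, -5/2, 9/2, 1, 3)
step 2: exchange rows 1,2
step 2: normalize row 1 (÷-5/2) = (0, 1, -3/5, -12/5, -4/5)
  row 0: subtract -3/2×row1 = (1, 0, -2/5, -13/5, 4/5)
  row 3: subtract -5/2×row1 = (0, 0, 3, -5, 1)
step 3: normalize row 2 (÷-1) = (0, 0, 1, 3, 0)
  row 0: subtract -2/5×row2 = (1, 0, 0, -7/5, 4/5)
  row 1: subtract -3/5×row2 = (0, 1, 0, -3/5, -4/5)
  row 3: subtract 3×row2 = (0, 0, 0, -14, 1)
step 4: normalize row 3 (÷-14) = (0, 0, 0, 1, -1/14)
  row 0: subtract -7/5×row3 = (1, 0, 0, 0, 7/10)
  row 1: subtract -3/5×row3 = (0, 1, 0, 0, -59/70)
  row 2: subtract 3×row3 = (0, 0, 1, 0, 3/14)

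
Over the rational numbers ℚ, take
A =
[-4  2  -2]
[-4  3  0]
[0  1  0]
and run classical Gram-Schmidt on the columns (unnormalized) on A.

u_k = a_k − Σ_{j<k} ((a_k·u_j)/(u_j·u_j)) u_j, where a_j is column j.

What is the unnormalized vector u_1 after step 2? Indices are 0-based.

Step 1: u_0 = a_0 = (-4, -4, 0).
Step 2: u_1 = a_1 − (-5/8)·u_0 = (-1/2, 1/2, 1).

u_1 = (-1/2, 1/2, 1)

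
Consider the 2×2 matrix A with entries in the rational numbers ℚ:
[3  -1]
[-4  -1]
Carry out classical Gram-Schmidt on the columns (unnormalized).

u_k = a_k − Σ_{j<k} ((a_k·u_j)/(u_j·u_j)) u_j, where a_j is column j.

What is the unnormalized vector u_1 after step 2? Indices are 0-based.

Step 1: u_0 = a_0 = (3, -4).
Step 2: u_1 = a_1 − (1/25)·u_0 = (-28/25, -21/25).

u_1 = (-28/25, -21/25)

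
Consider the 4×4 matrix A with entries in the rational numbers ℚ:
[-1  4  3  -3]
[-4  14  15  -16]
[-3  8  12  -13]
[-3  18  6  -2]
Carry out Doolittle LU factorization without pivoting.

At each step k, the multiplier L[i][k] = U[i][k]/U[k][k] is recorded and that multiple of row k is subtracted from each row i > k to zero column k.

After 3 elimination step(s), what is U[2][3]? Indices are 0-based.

[col 0] pivot -1
  R1 -= 4*R0 → (0, -2, 3, -4)  (L[1][0] := 4)
  R2 -= 3*R0 → (0, -4, 3, -4)  (L[2][0] := 3)
  R3 -= 3*R0 → (0, 6, -3, 7)  (L[3][0] := 3)
[col 1] pivot -2
  R2 -= 2*R1 → (0, 0, -3, 4)  (L[2][1] := 2)
  R3 -= -3*R1 → (0, 0, 6, -5)  (L[3][1] := -3)
[col 2] pivot -3
  R3 -= -2*R2 → (0, 0, 0, 3)  (L[3][2] := -2)

U[2][3] = 4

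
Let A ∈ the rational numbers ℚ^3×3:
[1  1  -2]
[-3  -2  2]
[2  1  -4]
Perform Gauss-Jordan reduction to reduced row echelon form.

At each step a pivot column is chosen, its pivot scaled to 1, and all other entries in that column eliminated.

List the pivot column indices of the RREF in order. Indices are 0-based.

pivot columns: 0, 1, 2

[1] R0 /= 1  ⇒  (1, 1, -2)
     R1 -= -3·R0  ⇒  (0, 1, -4)
     R2 -= 2·R0  ⇒  (0, -1, 0)
[2] R1 /= 1  ⇒  (0, 1, -4)
     R0 -= 1·R1  ⇒  (1, 0, 2)
     R2 -= -1·R1  ⇒  (0, 0, -4)
[3] R2 /= -4  ⇒  (0, 0, 1)
     R0 -= 2·R2  ⇒  (1, 0, 0)
     R1 -= -4·R2  ⇒  (0, 1, 0)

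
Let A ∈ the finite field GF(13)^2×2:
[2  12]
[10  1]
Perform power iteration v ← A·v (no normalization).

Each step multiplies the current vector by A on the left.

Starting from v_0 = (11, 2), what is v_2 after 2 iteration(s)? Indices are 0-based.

v_0 = (11, 2).
v_1 = A·v_0 = (7, 8).
v_2 = A·v_1 = (6, 0).

v_2 = (6, 0)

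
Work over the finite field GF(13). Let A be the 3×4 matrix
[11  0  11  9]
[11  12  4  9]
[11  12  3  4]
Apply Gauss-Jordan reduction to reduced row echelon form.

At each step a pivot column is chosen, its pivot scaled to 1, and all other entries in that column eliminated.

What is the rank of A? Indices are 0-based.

pivot(0,0)=11: scale R0 → (1, 0, 1, 2)
  clear (1,0): R1 −= (11)R0 → (0, 12, 6, 0)
  clear (2,0): R2 −= (11)R0 → (0, 12, 5, 8)
pivot(1,1)=12: scale R1 → (0, 1, 7, 0)
  clear (2,1): R2 −= (12)R1 → (0, 0, 12, 8)
pivot(2,2)=12: scale R2 → (0, 0, 1, 5)
  clear (0,2): R0 −= (1)R2 → (1, 0, 0, 10)
  clear (1,2): R1 −= (7)R2 → (0, 1, 0, 4)

rank = 3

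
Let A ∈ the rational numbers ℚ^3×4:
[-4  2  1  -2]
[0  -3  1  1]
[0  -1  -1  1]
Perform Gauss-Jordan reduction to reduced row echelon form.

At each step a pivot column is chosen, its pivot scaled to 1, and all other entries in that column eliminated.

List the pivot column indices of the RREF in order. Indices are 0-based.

pivot columns: 0, 1, 2

[1] R0 /= -4  ⇒  (1, -1/2, -1/4, 1/2)
[2] R1 /= -3  ⇒  (0, 1, -1/3, -1/3)
     R0 -= -1/2·R1  ⇒  (1, 0, -5/12, 1/3)
     R2 -= -1·R1  ⇒  (0, 0, -4/3, 2/3)
[3] R2 /= -4/3  ⇒  (0, 0, 1, -1/2)
     R0 -= -5/12·R2  ⇒  (1, 0, 0, 1/8)
     R1 -= -1/3·R2  ⇒  (0, 1, 0, -1/2)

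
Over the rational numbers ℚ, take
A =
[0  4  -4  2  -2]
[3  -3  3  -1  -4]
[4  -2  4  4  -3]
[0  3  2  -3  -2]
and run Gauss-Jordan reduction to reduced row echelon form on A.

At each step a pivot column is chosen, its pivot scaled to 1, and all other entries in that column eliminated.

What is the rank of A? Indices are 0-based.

pivot(0,0): swap R0↔R1
pivot(0,0)=3: scale R0 → (1, -1, 1, -1/3, -4/3)
  clear (2,0): R2 −= (4)R0 → (0, 2, 0, 16/3, 7/3)
pivot(1,1)=4: scale R1 → (0, 1, -1, 1/2, -1/2)
  clear (0,1): R0 −= (-1)R1 → (1, 0, 0, 1/6, -11/6)
  clear (2,1): R2 −= (2)R1 → (0, 0, 2, 13/3, 10/3)
  clear (3,1): R3 −= (3)R1 → (0, 0, 5, -9/2, -1/2)
pivot(2,2)=2: scale R2 → (0, 0, 1, 13/6, 5/3)
  clear (1,2): R1 −= (-1)R2 → (0, 1, 0, 8/3, 7/6)
  clear (3,2): R3 −= (5)R2 → (0, 0, 0, -46/3, -53/6)
pivot(3,3)=-46/3: scale R3 → (0, 0, 0, 1, 53/92)
  clear (0,3): R0 −= (1/6)R3 → (1, 0, 0, 0, -355/184)
  clear (1,3): R1 −= (8/3)R3 → (0, 1, 0, 0, -17/46)
  clear (2,3): R2 −= (13/6)R3 → (0, 0, 1, 0, 77/184)

rank = 4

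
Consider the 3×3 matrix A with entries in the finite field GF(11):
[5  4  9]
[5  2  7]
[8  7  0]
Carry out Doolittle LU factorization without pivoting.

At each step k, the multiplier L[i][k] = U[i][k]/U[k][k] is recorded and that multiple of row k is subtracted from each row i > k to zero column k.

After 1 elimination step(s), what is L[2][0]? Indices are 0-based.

Step 1: pivot at (0,0) is 5.
  row1 ← row1 − (1)·row0  ⇒  L[1][0]=1, U row1=(0, 9, 9)
  row2 ← row2 − (6)·row0  ⇒  L[2][0]=6, U row2=(0, 5, 1)

L[2][0] = 6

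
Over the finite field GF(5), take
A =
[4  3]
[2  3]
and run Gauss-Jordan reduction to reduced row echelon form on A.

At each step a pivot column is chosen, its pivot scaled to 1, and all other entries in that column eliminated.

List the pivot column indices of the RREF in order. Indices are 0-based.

pivot columns: 0, 1

step 1: normalize row 0 (÷4) = (1, 2)
  row 1: subtract 2×row0 = (0, 4)
step 2: normalize row 1 (÷4) = (0, 1)
  row 0: subtract 2×row1 = (1, 0)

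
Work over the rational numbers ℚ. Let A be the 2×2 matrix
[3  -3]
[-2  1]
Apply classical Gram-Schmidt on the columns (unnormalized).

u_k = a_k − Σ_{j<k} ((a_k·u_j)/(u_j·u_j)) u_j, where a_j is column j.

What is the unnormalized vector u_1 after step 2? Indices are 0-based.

Step 1: u_0 = a_0 = (3, -2).
Step 2: u_1 = a_1 − (-11/13)·u_0 = (-6/13, -9/13).

u_1 = (-6/13, -9/13)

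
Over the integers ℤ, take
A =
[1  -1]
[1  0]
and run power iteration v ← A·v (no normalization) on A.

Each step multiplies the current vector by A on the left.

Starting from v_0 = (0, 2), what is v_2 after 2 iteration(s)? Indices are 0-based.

v_0 = (0, 2).
v_1 = A·v_0 = (-2, 0).
v_2 = A·v_1 = (-2, -2).

v_2 = (-2, -2)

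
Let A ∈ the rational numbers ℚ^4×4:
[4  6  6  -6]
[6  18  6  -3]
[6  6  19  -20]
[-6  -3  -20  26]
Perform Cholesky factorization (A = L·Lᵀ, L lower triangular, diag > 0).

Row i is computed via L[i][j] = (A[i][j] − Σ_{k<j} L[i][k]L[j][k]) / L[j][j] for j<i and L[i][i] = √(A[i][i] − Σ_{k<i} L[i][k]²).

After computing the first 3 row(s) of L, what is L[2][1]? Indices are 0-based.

Step 1: L[0][0] = √(4) = 2.
  L[1][0] = (6) / L[0][0] = 3.
Step 2: L[1][1] = √(9) = 3.
  L[2][0] = (6) / L[0][0] = 3.
  L[2][1] = (-3) / L[1][1] = -1.
Step 3: L[2][2] = √(9) = 3.

L[2][1] = -1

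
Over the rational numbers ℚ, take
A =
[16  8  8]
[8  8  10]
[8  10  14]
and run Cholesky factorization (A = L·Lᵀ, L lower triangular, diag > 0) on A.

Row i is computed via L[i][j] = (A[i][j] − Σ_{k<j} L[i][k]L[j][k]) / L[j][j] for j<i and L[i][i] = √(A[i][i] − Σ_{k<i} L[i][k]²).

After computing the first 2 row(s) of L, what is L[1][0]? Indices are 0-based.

Step 1: L[0][0] = √(16) = 4.
  L[1][0] = (8) / L[0][0] = 2.
Step 2: L[1][1] = √(4) = 2.

L[1][0] = 2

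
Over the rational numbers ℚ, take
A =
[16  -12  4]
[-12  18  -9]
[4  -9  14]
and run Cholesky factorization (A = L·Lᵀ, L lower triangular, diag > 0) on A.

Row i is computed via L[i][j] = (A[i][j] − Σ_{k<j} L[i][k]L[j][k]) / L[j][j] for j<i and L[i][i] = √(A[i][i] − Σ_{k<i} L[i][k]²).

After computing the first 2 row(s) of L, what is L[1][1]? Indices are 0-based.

L[1][1] = 3

Step 1: L[0][0] = √(16) = 4.
  L[1][0] = (-12) / L[0][0] = -3.
Step 2: L[1][1] = √(9) = 3.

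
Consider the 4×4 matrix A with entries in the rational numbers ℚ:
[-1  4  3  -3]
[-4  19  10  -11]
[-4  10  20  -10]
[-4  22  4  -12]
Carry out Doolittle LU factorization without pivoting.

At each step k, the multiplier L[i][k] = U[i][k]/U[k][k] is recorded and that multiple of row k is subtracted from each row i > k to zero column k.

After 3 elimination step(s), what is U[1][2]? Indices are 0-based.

k=0: U[0][0]=-1
  eliminate (1,0): mult=4, new row 1: (0, 3, -2, 1); set L[1][0]=4
  eliminate (2,0): mult=4, new row 2: (0, -6, 8, 2); set L[2][0]=4
  eliminate (3,0): mult=4, new row 3: (0, 6, -8, 0); set L[3][0]=4
k=1: U[1][1]=3
  eliminate (2,1): mult=-2, new row 2: (0, 0, 4, 4); set L[2][1]=-2
  eliminate (3,1): mult=2, new row 3: (0, 0, -4, -2); set L[3][1]=2
k=2: U[2][2]=4
  eliminate (3,2): mult=-1, new row 3: (0, 0, 0, 2); set L[3][2]=-1

U[1][2] = -2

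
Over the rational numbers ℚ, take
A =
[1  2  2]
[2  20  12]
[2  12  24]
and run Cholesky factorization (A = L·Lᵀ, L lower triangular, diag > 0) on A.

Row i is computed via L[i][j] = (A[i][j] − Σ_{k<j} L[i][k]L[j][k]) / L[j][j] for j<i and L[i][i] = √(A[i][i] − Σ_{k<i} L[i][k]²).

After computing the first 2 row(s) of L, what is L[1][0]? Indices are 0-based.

L[1][0] = 2

Step 1: L[0][0] = √(1) = 1.
  L[1][0] = (2) / L[0][0] = 2.
Step 2: L[1][1] = √(16) = 4.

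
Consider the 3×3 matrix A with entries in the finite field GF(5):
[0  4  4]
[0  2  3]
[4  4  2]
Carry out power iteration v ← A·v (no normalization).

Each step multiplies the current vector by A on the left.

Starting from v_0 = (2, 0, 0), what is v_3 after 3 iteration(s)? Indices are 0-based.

v_3 = (0, 1, 1)

v_0 = (2, 0, 0).
v_1 = A·v_0 = (0, 0, 3).
v_2 = A·v_1 = (2, 4, 1).
v_3 = A·v_2 = (0, 1, 1).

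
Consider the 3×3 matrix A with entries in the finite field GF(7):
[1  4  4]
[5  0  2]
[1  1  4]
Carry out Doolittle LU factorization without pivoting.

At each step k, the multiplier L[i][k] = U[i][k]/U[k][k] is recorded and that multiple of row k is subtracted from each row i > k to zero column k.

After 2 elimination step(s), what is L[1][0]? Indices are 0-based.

L[1][0] = 5

k=0: U[0][0]=1
  eliminate (1,0): mult=5, new row 1: (0, 1, 3); set L[1][0]=5
  eliminate (2,0): mult=1, new row 2: (0, 4, 0); set L[2][0]=1
k=1: U[1][1]=1
  eliminate (2,1): mult=4, new row 2: (0, 0, 2); set L[2][1]=4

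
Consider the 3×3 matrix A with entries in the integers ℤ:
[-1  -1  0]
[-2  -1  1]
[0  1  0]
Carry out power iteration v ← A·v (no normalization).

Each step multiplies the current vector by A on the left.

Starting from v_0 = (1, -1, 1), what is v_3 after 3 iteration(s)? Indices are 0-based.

v_0 = (1, -1, 1).
v_1 = A·v_0 = (0, 0, -1).
v_2 = A·v_1 = (0, -1, 0).
v_3 = A·v_2 = (1, 1, -1).

v_3 = (1, 1, -1)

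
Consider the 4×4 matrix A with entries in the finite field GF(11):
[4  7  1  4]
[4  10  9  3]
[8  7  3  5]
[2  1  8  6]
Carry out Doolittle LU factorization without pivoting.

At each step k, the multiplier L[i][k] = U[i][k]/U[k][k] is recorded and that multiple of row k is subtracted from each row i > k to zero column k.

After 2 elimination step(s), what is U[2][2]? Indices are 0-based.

[col 0] pivot 4
  R1 -= 1*R0 → (0, 3, 8, 10)  (L[1][0] := 1)
  R2 -= 2*R0 → (0, 4, 1, 8)  (L[2][0] := 2)
  R3 -= 6*R0 → (0, 3, 2, 4)  (L[3][0] := 6)
[col 1] pivot 3
  R2 -= 5*R1 → (0, 0, 5, 2)  (L[2][1] := 5)
  R3 -= 1*R1 → (0, 0, 5, 5)  (L[3][1] := 1)

U[2][2] = 5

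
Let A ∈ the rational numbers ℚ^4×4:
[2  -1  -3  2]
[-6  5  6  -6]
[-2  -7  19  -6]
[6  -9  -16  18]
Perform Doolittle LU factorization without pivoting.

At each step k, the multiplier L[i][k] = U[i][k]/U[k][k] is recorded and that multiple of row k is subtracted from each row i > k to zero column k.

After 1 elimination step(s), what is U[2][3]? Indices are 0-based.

k=0: U[0][0]=2
  eliminate (1,0): mult=-3, new row 1: (0, 2, -3, 0); set L[1][0]=-3
  eliminate (2,0): mult=-1, new row 2: (0, -8, 16, -4); set L[2][0]=-1
  eliminate (3,0): mult=3, new row 3: (0, -6, -7, 12); set L[3][0]=3

U[2][3] = -4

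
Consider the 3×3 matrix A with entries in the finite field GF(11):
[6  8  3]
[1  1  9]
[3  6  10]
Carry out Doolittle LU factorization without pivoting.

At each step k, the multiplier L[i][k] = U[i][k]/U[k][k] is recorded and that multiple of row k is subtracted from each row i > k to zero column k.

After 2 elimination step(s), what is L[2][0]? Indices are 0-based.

L[2][0] = 6

Step 1: pivot at (0,0) is 6.
  row1 ← row1 − (2)·row0  ⇒  L[1][0]=2, U row1=(0, 7, 3)
  row2 ← row2 − (6)·row0  ⇒  L[2][0]=6, U row2=(0, 2, 3)
Step 2: pivot at (1,1) is 7.
  row2 ← row2 − (5)·row1  ⇒  L[2][1]=5, U row2=(0, 0, 10)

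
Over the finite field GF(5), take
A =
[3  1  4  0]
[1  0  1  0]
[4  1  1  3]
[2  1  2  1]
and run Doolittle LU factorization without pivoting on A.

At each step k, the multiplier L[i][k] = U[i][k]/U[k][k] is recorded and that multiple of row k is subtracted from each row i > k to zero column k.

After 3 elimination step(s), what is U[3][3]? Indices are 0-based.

k=0: U[0][0]=3
  eliminate (1,0): mult=2, new row 1: (0, 3, 3, 0); set L[1][0]=2
  eliminate (2,0): mult=3, new row 2: (0, 3, 4, 3); set L[2][0]=3
  eliminate (3,0): mult=4, new row 3: (0, 2, 1, 1); set L[3][0]=4
k=1: U[1][1]=3
  eliminate (2,1): mult=1, new row 2: (0, 0, 1, 3); set L[2][1]=1
  eliminate (3,1): mult=4, new row 3: (0, 0, 4, 1); set L[3][1]=4
k=2: U[2][2]=1
  eliminate (3,2): mult=4, new row 3: (0, 0, 0, 4); set L[3][2]=4

U[3][3] = 4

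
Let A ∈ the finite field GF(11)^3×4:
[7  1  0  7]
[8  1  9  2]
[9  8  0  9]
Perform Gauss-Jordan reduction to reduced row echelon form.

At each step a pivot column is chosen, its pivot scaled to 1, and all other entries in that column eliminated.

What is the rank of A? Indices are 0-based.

rank = 3

step 1: normalize row 0 (÷7) = (1, 8, 0, 1)
  row 1: subtract 8×row0 = (0, 3, 9, 5)
  row 2: subtract 9×row0 = (0, 2, 0, 0)
step 2: normalize row 1 (÷3) = (0, 1, 3, 9)
  row 0: subtract 8×row1 = (1, 0, 9, 6)
  row 2: subtract 2×row1 = (0, 0, 5, 4)
step 3: normalize row 2 (÷5) = (0, 0, 1, 3)
  row 0: subtract 9×row2 = (1, 0, 0, 1)
  row 1: subtract 3×row2 = (0, 1, 0, 0)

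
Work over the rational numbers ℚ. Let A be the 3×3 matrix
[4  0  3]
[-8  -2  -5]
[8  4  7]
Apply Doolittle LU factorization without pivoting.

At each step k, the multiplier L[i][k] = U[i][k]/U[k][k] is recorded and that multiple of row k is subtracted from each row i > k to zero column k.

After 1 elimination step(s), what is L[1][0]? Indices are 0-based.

L[1][0] = -2

k=0: U[0][0]=4
  eliminate (1,0): mult=-2, new row 1: (0, -2, 1); set L[1][0]=-2
  eliminate (2,0): mult=2, new row 2: (0, 4, 1); set L[2][0]=2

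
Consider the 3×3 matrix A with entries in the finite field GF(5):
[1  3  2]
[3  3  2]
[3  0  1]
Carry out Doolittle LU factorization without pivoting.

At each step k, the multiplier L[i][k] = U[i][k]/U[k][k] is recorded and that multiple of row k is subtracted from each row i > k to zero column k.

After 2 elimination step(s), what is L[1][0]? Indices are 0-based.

L[1][0] = 3

[col 0] pivot 1
  R1 -= 3*R0 → (0, 4, 1)  (L[1][0] := 3)
  R2 -= 3*R0 → (0, 1, 0)  (L[2][0] := 3)
[col 1] pivot 4
  R2 -= 4*R1 → (0, 0, 1)  (L[2][1] := 4)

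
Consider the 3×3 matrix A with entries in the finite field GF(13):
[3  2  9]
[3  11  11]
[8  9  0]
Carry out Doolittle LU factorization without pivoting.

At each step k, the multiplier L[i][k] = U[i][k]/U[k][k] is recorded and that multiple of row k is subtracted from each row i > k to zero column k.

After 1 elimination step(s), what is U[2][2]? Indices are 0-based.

U[2][2] = 2

Step 1: pivot at (0,0) is 3.
  row1 ← row1 − (1)·row0  ⇒  L[1][0]=1, U row1=(0, 9, 2)
  row2 ← row2 − (7)·row0  ⇒  L[2][0]=7, U row2=(0, 8, 2)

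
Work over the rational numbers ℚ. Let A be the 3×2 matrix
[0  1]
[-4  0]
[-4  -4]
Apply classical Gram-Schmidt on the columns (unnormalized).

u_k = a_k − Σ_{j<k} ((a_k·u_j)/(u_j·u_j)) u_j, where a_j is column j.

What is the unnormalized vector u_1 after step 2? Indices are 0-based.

Step 1: u_0 = a_0 = (0, -4, -4).
Step 2: u_1 = a_1 − (1/2)·u_0 = (1, 2, -2).

u_1 = (1, 2, -2)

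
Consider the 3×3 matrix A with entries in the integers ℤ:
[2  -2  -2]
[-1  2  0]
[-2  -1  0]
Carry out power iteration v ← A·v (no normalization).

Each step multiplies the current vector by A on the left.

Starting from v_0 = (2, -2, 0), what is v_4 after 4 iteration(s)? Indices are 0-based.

v_0 = (2, -2, 0).
v_1 = A·v_0 = (8, -6, -2).
v_2 = A·v_1 = (32, -20, -10).
v_3 = A·v_2 = (124, -72, -44).
v_4 = A·v_3 = (480, -268, -176).

v_4 = (480, -268, -176)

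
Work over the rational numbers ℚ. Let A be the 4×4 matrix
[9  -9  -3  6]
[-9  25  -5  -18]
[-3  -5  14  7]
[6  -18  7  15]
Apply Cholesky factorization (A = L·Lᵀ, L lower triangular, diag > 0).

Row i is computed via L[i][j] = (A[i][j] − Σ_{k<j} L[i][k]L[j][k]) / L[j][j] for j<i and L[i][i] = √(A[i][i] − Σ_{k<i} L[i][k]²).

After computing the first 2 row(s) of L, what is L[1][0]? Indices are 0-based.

L[1][0] = -3

Step 1: L[0][0] = √(9) = 3.
  L[1][0] = (-9) / L[0][0] = -3.
Step 2: L[1][1] = √(16) = 4.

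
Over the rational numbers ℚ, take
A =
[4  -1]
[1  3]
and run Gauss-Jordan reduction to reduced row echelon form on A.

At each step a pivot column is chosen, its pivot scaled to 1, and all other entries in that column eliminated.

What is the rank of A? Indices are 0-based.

rank = 2

step 1: normalize row 0 (÷4) = (1, -1/4)
  row 1: subtract 1×row0 = (0, 13/4)
step 2: normalize row 1 (÷13/4) = (0, 1)
  row 0: subtract -1/4×row1 = (1, 0)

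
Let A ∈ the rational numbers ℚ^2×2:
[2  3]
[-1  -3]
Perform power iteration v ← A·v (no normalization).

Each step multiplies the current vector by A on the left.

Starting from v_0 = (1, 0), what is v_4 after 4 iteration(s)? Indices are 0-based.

v_0 = (1, 0).
v_1 = A·v_0 = (2, -1).
v_2 = A·v_1 = (1, 1).
v_3 = A·v_2 = (5, -4).
v_4 = A·v_3 = (-2, 7).

v_4 = (-2, 7)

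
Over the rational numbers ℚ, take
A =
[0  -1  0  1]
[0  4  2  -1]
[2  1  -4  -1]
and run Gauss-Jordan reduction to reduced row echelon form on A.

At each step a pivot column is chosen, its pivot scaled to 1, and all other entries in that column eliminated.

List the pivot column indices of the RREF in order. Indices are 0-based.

pivot columns: 0, 1, 2

pivot(0,0): swap R0↔R2
pivot(0,0)=2: scale R0 → (1, 1/2, -2, -1/2)
pivot(1,1)=4: scale R1 → (0, 1, 1/2, -1/4)
  clear (0,1): R0 −= (1/2)R1 → (1, 0, -9/4, -3/8)
  clear (2,1): R2 −= (-1)R1 → (0, 0, 1/2, 3/4)
pivot(2,2)=1/2: scale R2 → (0, 0, 1, 3/2)
  clear (0,2): R0 −= (-9/4)R2 → (1, 0, 0, 3)
  clear (1,2): R1 −= (1/2)R2 → (0, 1, 0, -1)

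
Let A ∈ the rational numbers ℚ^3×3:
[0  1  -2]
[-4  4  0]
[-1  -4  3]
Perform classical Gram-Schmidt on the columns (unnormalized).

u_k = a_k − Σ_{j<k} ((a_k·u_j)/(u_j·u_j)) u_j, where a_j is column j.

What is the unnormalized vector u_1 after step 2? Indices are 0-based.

Step 1: u_0 = a_0 = (0, -4, -1).
Step 2: u_1 = a_1 − (-12/17)·u_0 = (1, 20/17, -80/17).

u_1 = (1, 20/17, -80/17)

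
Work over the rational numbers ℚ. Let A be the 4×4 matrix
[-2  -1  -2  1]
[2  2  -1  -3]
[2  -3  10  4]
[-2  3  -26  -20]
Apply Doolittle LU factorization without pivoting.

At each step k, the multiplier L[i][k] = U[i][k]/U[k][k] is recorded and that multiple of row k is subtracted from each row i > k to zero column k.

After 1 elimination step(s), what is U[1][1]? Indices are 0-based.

k=0: U[0][0]=-2
  eliminate (1,0): mult=-1, new row 1: (0, 1, -3, -2); set L[1][0]=-1
  eliminate (2,0): mult=-1, new row 2: (0, -4, 8, 5); set L[2][0]=-1
  eliminate (3,0): mult=1, new row 3: (0, 4, -24, -21); set L[3][0]=1

U[1][1] = 1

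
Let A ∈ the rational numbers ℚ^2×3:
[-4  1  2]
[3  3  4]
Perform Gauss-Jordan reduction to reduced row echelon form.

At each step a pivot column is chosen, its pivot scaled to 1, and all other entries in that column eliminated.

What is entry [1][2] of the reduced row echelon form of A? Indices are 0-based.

M[1][2] = 22/15

pivot(0,0)=-4: scale R0 → (1, -1/4, -1/2)
  clear (1,0): R1 −= (3)R0 → (0, 15/4, 11/2)
pivot(1,1)=15/4: scale R1 → (0, 1, 22/15)
  clear (0,1): R0 −= (-1/4)R1 → (1, 0, -2/15)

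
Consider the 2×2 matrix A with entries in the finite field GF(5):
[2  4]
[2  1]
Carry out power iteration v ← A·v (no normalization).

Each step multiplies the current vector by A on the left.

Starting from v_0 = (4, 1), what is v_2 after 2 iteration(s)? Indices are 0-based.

v_2 = (0, 3)

v_0 = (4, 1).
v_1 = A·v_0 = (2, 4).
v_2 = A·v_1 = (0, 3).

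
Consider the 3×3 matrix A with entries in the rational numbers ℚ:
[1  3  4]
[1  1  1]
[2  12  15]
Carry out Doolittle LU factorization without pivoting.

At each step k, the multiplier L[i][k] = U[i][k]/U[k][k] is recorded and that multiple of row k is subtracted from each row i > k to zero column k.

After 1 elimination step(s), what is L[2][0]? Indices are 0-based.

L[2][0] = 2

k=0: U[0][0]=1
  eliminate (1,0): mult=1, new row 1: (0, -2, -3); set L[1][0]=1
  eliminate (2,0): mult=2, new row 2: (0, 6, 7); set L[2][0]=2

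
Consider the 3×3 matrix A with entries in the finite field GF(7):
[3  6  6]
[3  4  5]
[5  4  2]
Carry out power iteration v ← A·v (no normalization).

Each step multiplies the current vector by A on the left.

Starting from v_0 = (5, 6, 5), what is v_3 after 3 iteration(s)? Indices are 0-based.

v_3 = (5, 4, 0)

v_0 = (5, 6, 5).
v_1 = A·v_0 = (4, 1, 3).
v_2 = A·v_1 = (1, 3, 2).
v_3 = A·v_2 = (5, 4, 0).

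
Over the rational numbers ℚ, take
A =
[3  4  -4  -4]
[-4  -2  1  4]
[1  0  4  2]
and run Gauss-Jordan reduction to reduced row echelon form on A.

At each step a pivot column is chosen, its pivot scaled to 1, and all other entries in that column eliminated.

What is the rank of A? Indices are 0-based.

step 1: normalize row 0 (÷3) = (1, 4/3, -4/3, -4/3)
  row 1: subtract -4×row0 = (0, 10/3, -13/3, -4/3)
  row 2: subtract 1×row0 = (0, -4/3, 16/3, 10/3)
step 2: normalize row 1 (÷10/3) = (0, 1, -13/10, -2/5)
  row 0: subtract 4/3×row1 = (1, 0, 2/5, -4/5)
  row 2: subtract -4/3×row1 = (0, 0, 18/5, 14/5)
step 3: normalize row 2 (÷18/5) = (0, 0, 1, 7/9)
  row 0: subtract 2/5×row2 = (1, 0, 0, -10/9)
  row 1: subtract -13/10×row2 = (0, 1, 0, 11/18)

rank = 3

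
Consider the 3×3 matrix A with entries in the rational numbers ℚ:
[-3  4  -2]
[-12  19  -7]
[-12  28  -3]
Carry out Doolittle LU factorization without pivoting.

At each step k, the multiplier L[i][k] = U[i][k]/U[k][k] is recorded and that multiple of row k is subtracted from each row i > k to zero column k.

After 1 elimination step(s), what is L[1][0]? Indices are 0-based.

L[1][0] = 4

[col 0] pivot -3
  R1 -= 4*R0 → (0, 3, 1)  (L[1][0] := 4)
  R2 -= 4*R0 → (0, 12, 5)  (L[2][0] := 4)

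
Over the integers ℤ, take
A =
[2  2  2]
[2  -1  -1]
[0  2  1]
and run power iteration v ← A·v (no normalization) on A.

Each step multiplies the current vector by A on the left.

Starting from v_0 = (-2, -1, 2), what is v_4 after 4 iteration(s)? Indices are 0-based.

v_0 = (-2, -1, 2).
v_1 = A·v_0 = (-2, -5, 0).
v_2 = A·v_1 = (-14, 1, -10).
v_3 = A·v_2 = (-46, -19, -8).
v_4 = A·v_3 = (-146, -65, -46).

v_4 = (-146, -65, -46)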